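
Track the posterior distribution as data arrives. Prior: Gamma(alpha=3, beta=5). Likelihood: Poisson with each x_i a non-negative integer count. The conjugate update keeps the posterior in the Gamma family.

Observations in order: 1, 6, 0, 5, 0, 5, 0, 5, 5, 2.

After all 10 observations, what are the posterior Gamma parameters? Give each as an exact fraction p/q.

obs 1: x=1 → posterior Gamma(4, 6)
obs 2: x=6 → posterior Gamma(10, 7)
obs 3: x=0 → posterior Gamma(10, 8)
obs 4: x=5 → posterior Gamma(15, 9)
obs 5: x=0 → posterior Gamma(15, 10)
obs 6: x=5 → posterior Gamma(20, 11)
obs 7: x=0 → posterior Gamma(20, 12)
obs 8: x=5 → posterior Gamma(25, 13)
obs 9: x=5 → posterior Gamma(30, 14)
obs 10: x=2 → posterior Gamma(32, 15)

alpha=32, beta=15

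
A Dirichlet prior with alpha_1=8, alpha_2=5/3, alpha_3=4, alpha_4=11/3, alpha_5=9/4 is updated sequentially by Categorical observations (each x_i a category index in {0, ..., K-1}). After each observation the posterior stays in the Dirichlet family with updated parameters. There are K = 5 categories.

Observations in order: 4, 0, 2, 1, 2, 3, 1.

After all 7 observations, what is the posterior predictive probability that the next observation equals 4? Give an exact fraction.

39/319

obs 1: x=4 → posterior Dirichlet(8, 5/3, 4, 11/3, 13/4)
obs 2: x=0 → posterior Dirichlet(9, 5/3, 4, 11/3, 13/4)
obs 3: x=2 → posterior Dirichlet(9, 5/3, 5, 11/3, 13/4)
obs 4: x=1 → posterior Dirichlet(9, 8/3, 5, 11/3, 13/4)
obs 5: x=2 → posterior Dirichlet(9, 8/3, 6, 11/3, 13/4)
obs 6: x=3 → posterior Dirichlet(9, 8/3, 6, 14/3, 13/4)
obs 7: x=1 → posterior Dirichlet(9, 11/3, 6, 14/3, 13/4)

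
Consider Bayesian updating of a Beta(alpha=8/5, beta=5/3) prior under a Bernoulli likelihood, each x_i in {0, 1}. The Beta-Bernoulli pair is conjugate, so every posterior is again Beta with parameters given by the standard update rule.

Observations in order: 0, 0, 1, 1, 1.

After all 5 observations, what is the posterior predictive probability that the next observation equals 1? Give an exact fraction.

obs 1: x=0 → posterior Beta(8/5, 8/3)
obs 2: x=0 → posterior Beta(8/5, 11/3)
obs 3: x=1 → posterior Beta(13/5, 11/3)
obs 4: x=1 → posterior Beta(18/5, 11/3)
obs 5: x=1 → posterior Beta(23/5, 11/3)

69/124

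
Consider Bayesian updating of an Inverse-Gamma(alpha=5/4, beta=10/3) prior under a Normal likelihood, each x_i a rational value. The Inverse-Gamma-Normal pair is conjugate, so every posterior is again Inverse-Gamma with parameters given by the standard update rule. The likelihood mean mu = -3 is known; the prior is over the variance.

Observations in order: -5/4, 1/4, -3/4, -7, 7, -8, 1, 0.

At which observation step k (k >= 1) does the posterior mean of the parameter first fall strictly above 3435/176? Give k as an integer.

k = 5

obs 1: x=-5/4 → posterior Inverse-Gamma(7/4, 467/96)
obs 2: x=1/4 → posterior Inverse-Gamma(9/4, 487/48)
obs 3: x=-3/4 → posterior Inverse-Gamma(11/4, 1217/96)
obs 4: x=-7 → posterior Inverse-Gamma(13/4, 1985/96)
obs 5: x=7 → posterior Inverse-Gamma(15/4, 6785/96)
obs 6: x=-8 → posterior Inverse-Gamma(17/4, 7985/96)
obs 7: x=1 → posterior Inverse-Gamma(19/4, 8753/96)
obs 8: x=0 → posterior Inverse-Gamma(21/4, 9185/96)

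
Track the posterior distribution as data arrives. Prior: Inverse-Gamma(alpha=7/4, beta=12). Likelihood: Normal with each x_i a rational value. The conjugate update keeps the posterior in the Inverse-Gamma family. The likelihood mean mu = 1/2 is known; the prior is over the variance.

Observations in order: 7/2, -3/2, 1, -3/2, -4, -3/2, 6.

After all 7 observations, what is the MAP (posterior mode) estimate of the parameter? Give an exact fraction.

obs 1: x=7/2 → posterior Inverse-Gamma(9/4, 33/2)
obs 2: x=-3/2 → posterior Inverse-Gamma(11/4, 37/2)
obs 3: x=1 → posterior Inverse-Gamma(13/4, 149/8)
obs 4: x=-3/2 → posterior Inverse-Gamma(15/4, 165/8)
obs 5: x=-4 → posterior Inverse-Gamma(17/4, 123/4)
obs 6: x=-3/2 → posterior Inverse-Gamma(19/4, 131/4)
obs 7: x=6 → posterior Inverse-Gamma(21/4, 383/8)

383/50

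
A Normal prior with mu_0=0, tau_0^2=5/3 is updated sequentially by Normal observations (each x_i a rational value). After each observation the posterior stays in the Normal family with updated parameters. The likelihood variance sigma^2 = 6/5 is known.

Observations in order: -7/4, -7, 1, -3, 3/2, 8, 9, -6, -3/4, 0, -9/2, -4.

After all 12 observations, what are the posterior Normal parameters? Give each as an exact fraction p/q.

obs 1: x=-7/4 → posterior Normal(-175/172, 30/43)
obs 2: x=-7 → posterior Normal(-875/272, 15/34)
obs 3: x=1 → posterior Normal(-25/12, 10/31)
obs 4: x=-3 → posterior Normal(-1075/472, 15/59)
obs 5: x=3/2 → posterior Normal(-925/572, 30/143)
obs 6: x=8 → posterior Normal(-125/672, 5/28)
obs 7: x=9 → posterior Normal(775/772, 30/193)
obs 8: x=-6 → posterior Normal(175/872, 15/109)
obs 9: x=-3/4 → posterior Normal(25/243, 10/81)
obs 10: x=0 → posterior Normal(25/268, 15/134)
obs 11: x=-9/2 → posterior Normal(-175/586, 30/293)
obs 12: x=-4 → posterior Normal(-125/212, 5/53)

mu_0=-125/212, tau_0^2=5/53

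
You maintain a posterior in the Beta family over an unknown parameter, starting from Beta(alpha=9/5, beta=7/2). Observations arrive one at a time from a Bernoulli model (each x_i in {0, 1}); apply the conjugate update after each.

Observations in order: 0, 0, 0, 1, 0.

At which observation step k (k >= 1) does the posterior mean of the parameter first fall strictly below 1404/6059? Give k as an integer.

k = 3

obs 1: x=0 → posterior Beta(9/5, 9/2)
obs 2: x=0 → posterior Beta(9/5, 11/2)
obs 3: x=0 → posterior Beta(9/5, 13/2)
obs 4: x=1 → posterior Beta(14/5, 13/2)
obs 5: x=0 → posterior Beta(14/5, 15/2)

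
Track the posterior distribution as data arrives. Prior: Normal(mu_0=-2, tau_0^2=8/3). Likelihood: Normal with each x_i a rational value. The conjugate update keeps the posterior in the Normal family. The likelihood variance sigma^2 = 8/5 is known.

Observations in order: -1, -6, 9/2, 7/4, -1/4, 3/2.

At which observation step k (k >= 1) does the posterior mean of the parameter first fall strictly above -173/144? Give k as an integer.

k = 3

obs 1: x=-1 → posterior Normal(-11/8, 1)
obs 2: x=-6 → posterior Normal(-41/13, 8/13)
obs 3: x=9/2 → posterior Normal(-37/36, 4/9)
obs 4: x=7/4 → posterior Normal(-39/92, 8/23)
obs 5: x=-1/4 → posterior Normal(-11/28, 2/7)
obs 6: x=3/2 → posterior Normal(-7/66, 8/33)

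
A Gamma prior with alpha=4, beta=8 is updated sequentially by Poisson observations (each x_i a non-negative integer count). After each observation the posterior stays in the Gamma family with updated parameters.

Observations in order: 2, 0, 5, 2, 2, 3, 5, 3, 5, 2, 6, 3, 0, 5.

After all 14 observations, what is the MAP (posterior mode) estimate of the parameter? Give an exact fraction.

23/11

obs 1: x=2 → posterior Gamma(6, 9)
obs 2: x=0 → posterior Gamma(6, 10)
obs 3: x=5 → posterior Gamma(11, 11)
obs 4: x=2 → posterior Gamma(13, 12)
obs 5: x=2 → posterior Gamma(15, 13)
obs 6: x=3 → posterior Gamma(18, 14)
obs 7: x=5 → posterior Gamma(23, 15)
obs 8: x=3 → posterior Gamma(26, 16)
obs 9: x=5 → posterior Gamma(31, 17)
obs 10: x=2 → posterior Gamma(33, 18)
obs 11: x=6 → posterior Gamma(39, 19)
obs 12: x=3 → posterior Gamma(42, 20)
obs 13: x=0 → posterior Gamma(42, 21)
obs 14: x=5 → posterior Gamma(47, 22)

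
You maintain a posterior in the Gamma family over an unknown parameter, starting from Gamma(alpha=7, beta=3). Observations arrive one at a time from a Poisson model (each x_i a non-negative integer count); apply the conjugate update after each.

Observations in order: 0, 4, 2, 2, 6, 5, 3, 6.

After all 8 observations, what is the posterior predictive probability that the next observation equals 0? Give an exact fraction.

obs 1: x=0 → posterior Gamma(7, 4)
obs 2: x=4 → posterior Gamma(11, 5)
obs 3: x=2 → posterior Gamma(13, 6)
obs 4: x=2 → posterior Gamma(15, 7)
obs 5: x=6 → posterior Gamma(21, 8)
obs 6: x=5 → posterior Gamma(26, 9)
obs 7: x=3 → posterior Gamma(29, 10)
obs 8: x=6 → posterior Gamma(35, 11)

2810243684806424785061213903353404851/59066822915424320448445358917464096768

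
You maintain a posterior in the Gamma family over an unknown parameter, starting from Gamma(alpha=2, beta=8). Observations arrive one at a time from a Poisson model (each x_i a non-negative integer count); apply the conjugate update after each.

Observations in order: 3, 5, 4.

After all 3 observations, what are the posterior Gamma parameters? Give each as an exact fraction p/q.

obs 1: x=3 → posterior Gamma(5, 9)
obs 2: x=5 → posterior Gamma(10, 10)
obs 3: x=4 → posterior Gamma(14, 11)

alpha=14, beta=11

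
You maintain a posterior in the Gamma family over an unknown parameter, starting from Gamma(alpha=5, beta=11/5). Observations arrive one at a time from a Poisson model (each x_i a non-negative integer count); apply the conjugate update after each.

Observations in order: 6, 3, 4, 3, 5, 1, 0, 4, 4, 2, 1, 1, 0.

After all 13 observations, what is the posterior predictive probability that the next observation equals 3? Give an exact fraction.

obs 1: x=6 → posterior Gamma(11, 16/5)
obs 2: x=3 → posterior Gamma(14, 21/5)
obs 3: x=4 → posterior Gamma(18, 26/5)
obs 4: x=3 → posterior Gamma(21, 31/5)
obs 5: x=5 → posterior Gamma(26, 36/5)
obs 6: x=1 → posterior Gamma(27, 41/5)
obs 7: x=0 → posterior Gamma(27, 46/5)
obs 8: x=4 → posterior Gamma(31, 51/5)
obs 9: x=4 → posterior Gamma(35, 56/5)
obs 10: x=2 → posterior Gamma(37, 61/5)
obs 11: x=1 → posterior Gamma(38, 66/5)
obs 12: x=1 → posterior Gamma(39, 71/5)
obs 13: x=0 → posterior Gamma(39, 76/5)

29950033786375266413801785835618230756363095495307640944143820823415247339520000/143341119796678074027577337316118932770382415738332565090012937927177499182473761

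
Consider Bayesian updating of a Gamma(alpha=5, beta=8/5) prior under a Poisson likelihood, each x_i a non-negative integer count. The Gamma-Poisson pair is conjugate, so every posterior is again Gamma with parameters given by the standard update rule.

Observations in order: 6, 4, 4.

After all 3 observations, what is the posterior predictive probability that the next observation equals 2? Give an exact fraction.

obs 1: x=6 → posterior Gamma(11, 13/5)
obs 2: x=4 → posterior Gamma(15, 18/5)
obs 3: x=4 → posterior Gamma(19, 23/5)

177211743453027937584532656625/1228255344411528105136555556864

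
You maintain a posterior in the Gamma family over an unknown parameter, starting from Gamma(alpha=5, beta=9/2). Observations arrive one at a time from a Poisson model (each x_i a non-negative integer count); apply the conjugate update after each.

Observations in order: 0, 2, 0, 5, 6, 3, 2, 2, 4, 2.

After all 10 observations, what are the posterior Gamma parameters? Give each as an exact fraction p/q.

obs 1: x=0 → posterior Gamma(5, 11/2)
obs 2: x=2 → posterior Gamma(7, 13/2)
obs 3: x=0 → posterior Gamma(7, 15/2)
obs 4: x=5 → posterior Gamma(12, 17/2)
obs 5: x=6 → posterior Gamma(18, 19/2)
obs 6: x=3 → posterior Gamma(21, 21/2)
obs 7: x=2 → posterior Gamma(23, 23/2)
obs 8: x=2 → posterior Gamma(25, 25/2)
obs 9: x=4 → posterior Gamma(29, 27/2)
obs 10: x=2 → posterior Gamma(31, 29/2)

alpha=31, beta=29/2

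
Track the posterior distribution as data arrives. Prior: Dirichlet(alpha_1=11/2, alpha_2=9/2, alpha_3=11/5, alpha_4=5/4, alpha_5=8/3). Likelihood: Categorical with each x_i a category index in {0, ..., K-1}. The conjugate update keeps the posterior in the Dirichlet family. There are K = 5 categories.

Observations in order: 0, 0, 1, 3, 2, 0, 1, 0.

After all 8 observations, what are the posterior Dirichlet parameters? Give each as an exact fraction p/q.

obs 1: x=0 → posterior Dirichlet(13/2, 9/2, 11/5, 5/4, 8/3)
obs 2: x=0 → posterior Dirichlet(15/2, 9/2, 11/5, 5/4, 8/3)
obs 3: x=1 → posterior Dirichlet(15/2, 11/2, 11/5, 5/4, 8/3)
obs 4: x=3 → posterior Dirichlet(15/2, 11/2, 11/5, 9/4, 8/3)
obs 5: x=2 → posterior Dirichlet(15/2, 11/2, 16/5, 9/4, 8/3)
obs 6: x=0 → posterior Dirichlet(17/2, 11/2, 16/5, 9/4, 8/3)
obs 7: x=1 → posterior Dirichlet(17/2, 13/2, 16/5, 9/4, 8/3)
obs 8: x=0 → posterior Dirichlet(19/2, 13/2, 16/5, 9/4, 8/3)

alpha_1=19/2, alpha_2=13/2, alpha_3=16/5, alpha_4=9/4, alpha_5=8/3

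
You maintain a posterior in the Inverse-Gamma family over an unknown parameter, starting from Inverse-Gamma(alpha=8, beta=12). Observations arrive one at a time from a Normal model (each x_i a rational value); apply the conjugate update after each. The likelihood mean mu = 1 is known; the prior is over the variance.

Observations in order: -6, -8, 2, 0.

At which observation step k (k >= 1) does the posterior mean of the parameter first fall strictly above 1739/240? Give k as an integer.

k = 2

obs 1: x=-6 → posterior Inverse-Gamma(17/2, 73/2)
obs 2: x=-8 → posterior Inverse-Gamma(9, 77)
obs 3: x=2 → posterior Inverse-Gamma(19/2, 155/2)
obs 4: x=0 → posterior Inverse-Gamma(10, 78)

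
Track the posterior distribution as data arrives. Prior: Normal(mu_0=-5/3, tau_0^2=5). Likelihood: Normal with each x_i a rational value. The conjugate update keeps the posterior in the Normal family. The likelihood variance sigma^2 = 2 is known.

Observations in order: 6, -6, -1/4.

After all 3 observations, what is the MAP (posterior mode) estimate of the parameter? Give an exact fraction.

-55/204

obs 1: x=6 → posterior Normal(80/21, 10/7)
obs 2: x=-6 → posterior Normal(-5/18, 5/6)
obs 3: x=-1/4 → posterior Normal(-55/204, 10/17)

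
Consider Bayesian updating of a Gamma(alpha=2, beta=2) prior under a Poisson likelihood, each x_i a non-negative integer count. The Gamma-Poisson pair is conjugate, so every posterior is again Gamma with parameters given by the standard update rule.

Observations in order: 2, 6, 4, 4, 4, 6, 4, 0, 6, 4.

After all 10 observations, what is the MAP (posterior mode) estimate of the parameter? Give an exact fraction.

41/12

obs 1: x=2 → posterior Gamma(4, 3)
obs 2: x=6 → posterior Gamma(10, 4)
obs 3: x=4 → posterior Gamma(14, 5)
obs 4: x=4 → posterior Gamma(18, 6)
obs 5: x=4 → posterior Gamma(22, 7)
obs 6: x=6 → posterior Gamma(28, 8)
obs 7: x=4 → posterior Gamma(32, 9)
obs 8: x=0 → posterior Gamma(32, 10)
obs 9: x=6 → posterior Gamma(38, 11)
obs 10: x=4 → posterior Gamma(42, 12)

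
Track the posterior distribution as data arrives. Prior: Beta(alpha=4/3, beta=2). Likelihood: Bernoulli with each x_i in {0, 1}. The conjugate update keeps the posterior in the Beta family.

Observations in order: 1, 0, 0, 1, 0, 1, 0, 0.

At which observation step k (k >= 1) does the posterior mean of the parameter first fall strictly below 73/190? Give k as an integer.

obs 1: x=1 → posterior Beta(7/3, 2)
obs 2: x=0 → posterior Beta(7/3, 3)
obs 3: x=0 → posterior Beta(7/3, 4)
obs 4: x=1 → posterior Beta(10/3, 4)
obs 5: x=0 → posterior Beta(10/3, 5)
obs 6: x=1 → posterior Beta(13/3, 5)
obs 7: x=0 → posterior Beta(13/3, 6)
obs 8: x=0 → posterior Beta(13/3, 7)

k = 3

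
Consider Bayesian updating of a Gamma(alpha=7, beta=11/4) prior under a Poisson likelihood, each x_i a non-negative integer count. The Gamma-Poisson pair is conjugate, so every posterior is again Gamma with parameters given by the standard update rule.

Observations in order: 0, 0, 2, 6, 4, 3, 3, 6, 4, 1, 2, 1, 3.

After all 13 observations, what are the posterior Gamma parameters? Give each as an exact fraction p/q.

alpha=42, beta=63/4

obs 1: x=0 → posterior Gamma(7, 15/4)
obs 2: x=0 → posterior Gamma(7, 19/4)
obs 3: x=2 → posterior Gamma(9, 23/4)
obs 4: x=6 → posterior Gamma(15, 27/4)
obs 5: x=4 → posterior Gamma(19, 31/4)
obs 6: x=3 → posterior Gamma(22, 35/4)
obs 7: x=3 → posterior Gamma(25, 39/4)
obs 8: x=6 → posterior Gamma(31, 43/4)
obs 9: x=4 → posterior Gamma(35, 47/4)
obs 10: x=1 → posterior Gamma(36, 51/4)
obs 11: x=2 → posterior Gamma(38, 55/4)
obs 12: x=1 → posterior Gamma(39, 59/4)
obs 13: x=3 → posterior Gamma(42, 63/4)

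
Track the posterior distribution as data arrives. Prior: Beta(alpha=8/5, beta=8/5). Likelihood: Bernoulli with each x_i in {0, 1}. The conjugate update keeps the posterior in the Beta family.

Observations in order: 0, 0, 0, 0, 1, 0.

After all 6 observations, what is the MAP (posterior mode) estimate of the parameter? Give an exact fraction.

2/9

obs 1: x=0 → posterior Beta(8/5, 13/5)
obs 2: x=0 → posterior Beta(8/5, 18/5)
obs 3: x=0 → posterior Beta(8/5, 23/5)
obs 4: x=0 → posterior Beta(8/5, 28/5)
obs 5: x=1 → posterior Beta(13/5, 28/5)
obs 6: x=0 → posterior Beta(13/5, 33/5)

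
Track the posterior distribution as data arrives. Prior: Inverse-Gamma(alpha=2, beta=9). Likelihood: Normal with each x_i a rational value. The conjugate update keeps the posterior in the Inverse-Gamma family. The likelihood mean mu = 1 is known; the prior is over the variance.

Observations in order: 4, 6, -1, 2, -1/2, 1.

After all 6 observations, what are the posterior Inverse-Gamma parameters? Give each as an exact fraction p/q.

alpha=5, beta=237/8

obs 1: x=4 → posterior Inverse-Gamma(5/2, 27/2)
obs 2: x=6 → posterior Inverse-Gamma(3, 26)
obs 3: x=-1 → posterior Inverse-Gamma(7/2, 28)
obs 4: x=2 → posterior Inverse-Gamma(4, 57/2)
obs 5: x=-1/2 → posterior Inverse-Gamma(9/2, 237/8)
obs 6: x=1 → posterior Inverse-Gamma(5, 237/8)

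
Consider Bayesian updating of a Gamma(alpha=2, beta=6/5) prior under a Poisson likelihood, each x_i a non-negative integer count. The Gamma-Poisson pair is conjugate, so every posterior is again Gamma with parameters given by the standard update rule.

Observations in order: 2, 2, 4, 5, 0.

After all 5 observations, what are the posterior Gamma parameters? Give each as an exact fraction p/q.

obs 1: x=2 → posterior Gamma(4, 11/5)
obs 2: x=2 → posterior Gamma(6, 16/5)
obs 3: x=4 → posterior Gamma(10, 21/5)
obs 4: x=5 → posterior Gamma(15, 26/5)
obs 5: x=0 → posterior Gamma(15, 31/5)

alpha=15, beta=31/5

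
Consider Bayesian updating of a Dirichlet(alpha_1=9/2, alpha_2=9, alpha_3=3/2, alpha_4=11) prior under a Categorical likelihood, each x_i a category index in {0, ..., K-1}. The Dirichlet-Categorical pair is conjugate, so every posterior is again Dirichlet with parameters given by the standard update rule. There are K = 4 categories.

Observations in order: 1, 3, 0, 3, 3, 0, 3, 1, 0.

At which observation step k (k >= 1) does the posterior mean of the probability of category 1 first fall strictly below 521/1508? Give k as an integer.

obs 1: x=1 → posterior Dirichlet(9/2, 10, 3/2, 11)
obs 2: x=3 → posterior Dirichlet(9/2, 10, 3/2, 12)
obs 3: x=0 → posterior Dirichlet(11/2, 10, 3/2, 12)
obs 4: x=3 → posterior Dirichlet(11/2, 10, 3/2, 13)
obs 5: x=3 → posterior Dirichlet(11/2, 10, 3/2, 14)
obs 6: x=0 → posterior Dirichlet(13/2, 10, 3/2, 14)
obs 7: x=3 → posterior Dirichlet(13/2, 10, 3/2, 15)
obs 8: x=1 → posterior Dirichlet(13/2, 11, 3/2, 15)
obs 9: x=0 → posterior Dirichlet(15/2, 11, 3/2, 15)

k = 3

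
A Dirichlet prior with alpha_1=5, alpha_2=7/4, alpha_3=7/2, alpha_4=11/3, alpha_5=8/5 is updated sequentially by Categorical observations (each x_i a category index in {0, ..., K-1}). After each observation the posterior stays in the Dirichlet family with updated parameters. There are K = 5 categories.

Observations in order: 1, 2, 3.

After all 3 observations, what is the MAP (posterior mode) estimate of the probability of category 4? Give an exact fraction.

obs 1: x=1 → posterior Dirichlet(5, 11/4, 7/2, 11/3, 8/5)
obs 2: x=2 → posterior Dirichlet(5, 11/4, 9/2, 11/3, 8/5)
obs 3: x=3 → posterior Dirichlet(5, 11/4, 9/2, 14/3, 8/5)

36/811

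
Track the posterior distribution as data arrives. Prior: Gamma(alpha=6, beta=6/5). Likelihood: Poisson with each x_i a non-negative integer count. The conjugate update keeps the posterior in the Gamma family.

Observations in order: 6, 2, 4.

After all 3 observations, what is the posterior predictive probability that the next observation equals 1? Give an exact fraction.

obs 1: x=6 → posterior Gamma(12, 11/5)
obs 2: x=2 → posterior Gamma(14, 16/5)
obs 3: x=4 → posterior Gamma(18, 21/5)

28389635657852198840530245/383233632600180945237311488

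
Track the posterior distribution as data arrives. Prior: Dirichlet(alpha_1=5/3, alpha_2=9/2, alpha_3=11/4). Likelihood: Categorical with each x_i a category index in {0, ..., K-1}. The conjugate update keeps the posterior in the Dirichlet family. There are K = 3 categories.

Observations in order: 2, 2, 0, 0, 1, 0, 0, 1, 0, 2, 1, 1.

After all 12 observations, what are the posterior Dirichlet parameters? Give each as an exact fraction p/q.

alpha_1=20/3, alpha_2=17/2, alpha_3=23/4

obs 1: x=2 → posterior Dirichlet(5/3, 9/2, 15/4)
obs 2: x=2 → posterior Dirichlet(5/3, 9/2, 19/4)
obs 3: x=0 → posterior Dirichlet(8/3, 9/2, 19/4)
obs 4: x=0 → posterior Dirichlet(11/3, 9/2, 19/4)
obs 5: x=1 → posterior Dirichlet(11/3, 11/2, 19/4)
obs 6: x=0 → posterior Dirichlet(14/3, 11/2, 19/4)
obs 7: x=0 → posterior Dirichlet(17/3, 11/2, 19/4)
obs 8: x=1 → posterior Dirichlet(17/3, 13/2, 19/4)
obs 9: x=0 → posterior Dirichlet(20/3, 13/2, 19/4)
obs 10: x=2 → posterior Dirichlet(20/3, 13/2, 23/4)
obs 11: x=1 → posterior Dirichlet(20/3, 15/2, 23/4)
obs 12: x=1 → posterior Dirichlet(20/3, 17/2, 23/4)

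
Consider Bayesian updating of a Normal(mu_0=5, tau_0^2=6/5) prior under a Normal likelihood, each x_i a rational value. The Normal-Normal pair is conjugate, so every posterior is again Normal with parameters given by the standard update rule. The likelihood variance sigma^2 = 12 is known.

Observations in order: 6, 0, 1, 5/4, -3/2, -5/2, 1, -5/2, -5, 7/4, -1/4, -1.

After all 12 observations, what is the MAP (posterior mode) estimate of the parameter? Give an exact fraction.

obs 1: x=6 → posterior Normal(56/11, 12/11)
obs 2: x=0 → posterior Normal(14/3, 1)
obs 3: x=1 → posterior Normal(57/13, 12/13)
obs 4: x=5/4 → posterior Normal(233/56, 6/7)
obs 5: x=-3/2 → posterior Normal(227/60, 4/5)
obs 6: x=-5/2 → posterior Normal(217/64, 3/4)
obs 7: x=1 → posterior Normal(13/4, 12/17)
obs 8: x=-5/2 → posterior Normal(211/72, 2/3)
obs 9: x=-5 → posterior Normal(191/76, 12/19)
obs 10: x=7/4 → posterior Normal(99/40, 3/5)
obs 11: x=-1/4 → posterior Normal(197/84, 4/7)
obs 12: x=-1 → posterior Normal(193/88, 6/11)

193/88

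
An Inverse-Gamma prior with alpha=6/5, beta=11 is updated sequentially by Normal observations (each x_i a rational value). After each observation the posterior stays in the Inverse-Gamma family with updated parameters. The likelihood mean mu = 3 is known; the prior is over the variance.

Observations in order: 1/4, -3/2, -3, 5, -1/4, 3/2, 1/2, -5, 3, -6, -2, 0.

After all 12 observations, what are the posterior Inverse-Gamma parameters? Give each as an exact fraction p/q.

alpha=36/5, beta=2303/16

obs 1: x=1/4 → posterior Inverse-Gamma(17/10, 473/32)
obs 2: x=-3/2 → posterior Inverse-Gamma(11/5, 797/32)
obs 3: x=-3 → posterior Inverse-Gamma(27/10, 1373/32)
obs 4: x=5 → posterior Inverse-Gamma(16/5, 1437/32)
obs 5: x=-1/4 → posterior Inverse-Gamma(37/10, 803/16)
obs 6: x=3/2 → posterior Inverse-Gamma(21/5, 821/16)
obs 7: x=1/2 → posterior Inverse-Gamma(47/10, 871/16)
obs 8: x=-5 → posterior Inverse-Gamma(26/5, 1383/16)
obs 9: x=3 → posterior Inverse-Gamma(57/10, 1383/16)
obs 10: x=-6 → posterior Inverse-Gamma(31/5, 2031/16)
obs 11: x=-2 → posterior Inverse-Gamma(67/10, 2231/16)
obs 12: x=0 → posterior Inverse-Gamma(36/5, 2303/16)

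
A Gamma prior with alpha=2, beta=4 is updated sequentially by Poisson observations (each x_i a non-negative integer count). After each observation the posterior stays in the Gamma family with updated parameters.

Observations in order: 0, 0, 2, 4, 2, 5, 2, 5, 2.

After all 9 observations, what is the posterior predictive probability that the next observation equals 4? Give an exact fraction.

obs 1: x=0 → posterior Gamma(2, 5)
obs 2: x=0 → posterior Gamma(2, 6)
obs 3: x=2 → posterior Gamma(4, 7)
obs 4: x=4 → posterior Gamma(8, 8)
obs 5: x=2 → posterior Gamma(10, 9)
obs 6: x=5 → posterior Gamma(15, 10)
obs 7: x=2 → posterior Gamma(17, 11)
obs 8: x=5 → posterior Gamma(22, 12)
obs 9: x=2 → posterior Gamma(24, 13)

4763076760035101249570749292775/61738347845623967913114890928128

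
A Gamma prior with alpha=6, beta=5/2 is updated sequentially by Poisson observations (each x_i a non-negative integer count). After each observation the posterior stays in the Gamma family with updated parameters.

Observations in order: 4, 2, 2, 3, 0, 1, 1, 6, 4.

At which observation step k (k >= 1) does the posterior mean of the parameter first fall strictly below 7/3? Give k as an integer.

k = 5

obs 1: x=4 → posterior Gamma(10, 7/2)
obs 2: x=2 → posterior Gamma(12, 9/2)
obs 3: x=2 → posterior Gamma(14, 11/2)
obs 4: x=3 → posterior Gamma(17, 13/2)
obs 5: x=0 → posterior Gamma(17, 15/2)
obs 6: x=1 → posterior Gamma(18, 17/2)
obs 7: x=1 → posterior Gamma(19, 19/2)
obs 8: x=6 → posterior Gamma(25, 21/2)
obs 9: x=4 → posterior Gamma(29, 23/2)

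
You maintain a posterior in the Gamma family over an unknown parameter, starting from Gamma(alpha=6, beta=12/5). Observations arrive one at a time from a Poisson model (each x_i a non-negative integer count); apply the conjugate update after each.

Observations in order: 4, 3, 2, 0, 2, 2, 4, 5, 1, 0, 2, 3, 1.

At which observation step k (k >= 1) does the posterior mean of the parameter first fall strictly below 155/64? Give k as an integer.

k = 4

obs 1: x=4 → posterior Gamma(10, 17/5)
obs 2: x=3 → posterior Gamma(13, 22/5)
obs 3: x=2 → posterior Gamma(15, 27/5)
obs 4: x=0 → posterior Gamma(15, 32/5)
obs 5: x=2 → posterior Gamma(17, 37/5)
obs 6: x=2 → posterior Gamma(19, 42/5)
obs 7: x=4 → posterior Gamma(23, 47/5)
obs 8: x=5 → posterior Gamma(28, 52/5)
obs 9: x=1 → posterior Gamma(29, 57/5)
obs 10: x=0 → posterior Gamma(29, 62/5)
obs 11: x=2 → posterior Gamma(31, 67/5)
obs 12: x=3 → posterior Gamma(34, 72/5)
obs 13: x=1 → posterior Gamma(35, 77/5)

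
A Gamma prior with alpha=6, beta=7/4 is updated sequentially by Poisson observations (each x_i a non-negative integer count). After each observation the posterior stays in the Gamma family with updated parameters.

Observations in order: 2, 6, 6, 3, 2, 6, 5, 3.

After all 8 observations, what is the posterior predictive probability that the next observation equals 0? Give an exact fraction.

112595147462071192539789448988889059930192105219196517009951959/5073057299044392323479424888670628140774517890632444518729743907

obs 1: x=2 → posterior Gamma(8, 11/4)
obs 2: x=6 → posterior Gamma(14, 15/4)
obs 3: x=6 → posterior Gamma(20, 19/4)
obs 4: x=3 → posterior Gamma(23, 23/4)
obs 5: x=2 → posterior Gamma(25, 27/4)
obs 6: x=6 → posterior Gamma(31, 31/4)
obs 7: x=5 → posterior Gamma(36, 35/4)
obs 8: x=3 → posterior Gamma(39, 39/4)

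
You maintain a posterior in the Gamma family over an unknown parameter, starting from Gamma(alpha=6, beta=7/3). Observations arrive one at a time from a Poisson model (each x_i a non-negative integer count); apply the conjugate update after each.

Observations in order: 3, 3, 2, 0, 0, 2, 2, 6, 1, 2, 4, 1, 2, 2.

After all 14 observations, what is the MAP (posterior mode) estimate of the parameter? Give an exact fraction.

obs 1: x=3 → posterior Gamma(9, 10/3)
obs 2: x=3 → posterior Gamma(12, 13/3)
obs 3: x=2 → posterior Gamma(14, 16/3)
obs 4: x=0 → posterior Gamma(14, 19/3)
obs 5: x=0 → posterior Gamma(14, 22/3)
obs 6: x=2 → posterior Gamma(16, 25/3)
obs 7: x=2 → posterior Gamma(18, 28/3)
obs 8: x=6 → posterior Gamma(24, 31/3)
obs 9: x=1 → posterior Gamma(25, 34/3)
obs 10: x=2 → posterior Gamma(27, 37/3)
obs 11: x=4 → posterior Gamma(31, 40/3)
obs 12: x=1 → posterior Gamma(32, 43/3)
obs 13: x=2 → posterior Gamma(34, 46/3)
obs 14: x=2 → posterior Gamma(36, 49/3)

15/7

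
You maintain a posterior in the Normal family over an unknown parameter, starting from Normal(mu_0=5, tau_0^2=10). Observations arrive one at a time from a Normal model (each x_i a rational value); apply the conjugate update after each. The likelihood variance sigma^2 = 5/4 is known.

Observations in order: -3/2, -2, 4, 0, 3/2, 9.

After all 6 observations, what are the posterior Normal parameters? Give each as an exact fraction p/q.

obs 1: x=-3/2 → posterior Normal(-7/9, 10/9)
obs 2: x=-2 → posterior Normal(-23/17, 10/17)
obs 3: x=4 → posterior Normal(9/25, 2/5)
obs 4: x=0 → posterior Normal(3/11, 10/33)
obs 5: x=3/2 → posterior Normal(21/41, 10/41)
obs 6: x=9 → posterior Normal(93/49, 10/49)

mu_0=93/49, tau_0^2=10/49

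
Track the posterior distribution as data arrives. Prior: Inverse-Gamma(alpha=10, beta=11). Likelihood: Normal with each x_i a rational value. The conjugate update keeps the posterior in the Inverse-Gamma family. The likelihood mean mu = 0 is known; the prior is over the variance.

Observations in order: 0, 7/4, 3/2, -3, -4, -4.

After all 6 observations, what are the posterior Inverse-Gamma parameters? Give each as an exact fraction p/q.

alpha=13, beta=1093/32

obs 1: x=0 → posterior Inverse-Gamma(21/2, 11)
obs 2: x=7/4 → posterior Inverse-Gamma(11, 401/32)
obs 3: x=3/2 → posterior Inverse-Gamma(23/2, 437/32)
obs 4: x=-3 → posterior Inverse-Gamma(12, 581/32)
obs 5: x=-4 → posterior Inverse-Gamma(25/2, 837/32)
obs 6: x=-4 → posterior Inverse-Gamma(13, 1093/32)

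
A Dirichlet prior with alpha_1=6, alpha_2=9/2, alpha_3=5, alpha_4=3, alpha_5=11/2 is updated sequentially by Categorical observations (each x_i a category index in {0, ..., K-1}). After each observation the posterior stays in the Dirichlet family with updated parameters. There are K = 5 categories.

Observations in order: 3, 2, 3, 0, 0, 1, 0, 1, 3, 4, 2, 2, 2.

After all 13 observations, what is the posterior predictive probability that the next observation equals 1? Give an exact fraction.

13/74

obs 1: x=3 → posterior Dirichlet(6, 9/2, 5, 4, 11/2)
obs 2: x=2 → posterior Dirichlet(6, 9/2, 6, 4, 11/2)
obs 3: x=3 → posterior Dirichlet(6, 9/2, 6, 5, 11/2)
obs 4: x=0 → posterior Dirichlet(7, 9/2, 6, 5, 11/2)
obs 5: x=0 → posterior Dirichlet(8, 9/2, 6, 5, 11/2)
obs 6: x=1 → posterior Dirichlet(8, 11/2, 6, 5, 11/2)
obs 7: x=0 → posterior Dirichlet(9, 11/2, 6, 5, 11/2)
obs 8: x=1 → posterior Dirichlet(9, 13/2, 6, 5, 11/2)
obs 9: x=3 → posterior Dirichlet(9, 13/2, 6, 6, 11/2)
obs 10: x=4 → posterior Dirichlet(9, 13/2, 6, 6, 13/2)
obs 11: x=2 → posterior Dirichlet(9, 13/2, 7, 6, 13/2)
obs 12: x=2 → posterior Dirichlet(9, 13/2, 8, 6, 13/2)
obs 13: x=2 → posterior Dirichlet(9, 13/2, 9, 6, 13/2)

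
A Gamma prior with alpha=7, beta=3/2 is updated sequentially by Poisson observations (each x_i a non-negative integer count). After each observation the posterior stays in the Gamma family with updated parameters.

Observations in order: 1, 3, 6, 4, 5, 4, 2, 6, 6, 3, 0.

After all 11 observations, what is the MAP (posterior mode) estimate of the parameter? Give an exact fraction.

obs 1: x=1 → posterior Gamma(8, 5/2)
obs 2: x=3 → posterior Gamma(11, 7/2)
obs 3: x=6 → posterior Gamma(17, 9/2)
obs 4: x=4 → posterior Gamma(21, 11/2)
obs 5: x=5 → posterior Gamma(26, 13/2)
obs 6: x=4 → posterior Gamma(30, 15/2)
obs 7: x=2 → posterior Gamma(32, 17/2)
obs 8: x=6 → posterior Gamma(38, 19/2)
obs 9: x=6 → posterior Gamma(44, 21/2)
obs 10: x=3 → posterior Gamma(47, 23/2)
obs 11: x=0 → posterior Gamma(47, 25/2)

92/25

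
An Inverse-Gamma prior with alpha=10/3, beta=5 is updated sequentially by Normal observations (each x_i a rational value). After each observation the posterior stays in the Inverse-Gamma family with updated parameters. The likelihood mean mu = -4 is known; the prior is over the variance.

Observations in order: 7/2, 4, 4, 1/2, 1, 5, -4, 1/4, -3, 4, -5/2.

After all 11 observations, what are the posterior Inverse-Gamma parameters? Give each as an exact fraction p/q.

obs 1: x=7/2 → posterior Inverse-Gamma(23/6, 265/8)
obs 2: x=4 → posterior Inverse-Gamma(13/3, 521/8)
obs 3: x=4 → posterior Inverse-Gamma(29/6, 777/8)
obs 4: x=1/2 → posterior Inverse-Gamma(16/3, 429/4)
obs 5: x=1 → posterior Inverse-Gamma(35/6, 479/4)
obs 6: x=5 → posterior Inverse-Gamma(19/3, 641/4)
obs 7: x=-4 → posterior Inverse-Gamma(41/6, 641/4)
obs 8: x=1/4 → posterior Inverse-Gamma(22/3, 5417/32)
obs 9: x=-3 → posterior Inverse-Gamma(47/6, 5433/32)
obs 10: x=4 → posterior Inverse-Gamma(25/3, 6457/32)
obs 11: x=-5/2 → posterior Inverse-Gamma(53/6, 6493/32)

alpha=53/6, beta=6493/32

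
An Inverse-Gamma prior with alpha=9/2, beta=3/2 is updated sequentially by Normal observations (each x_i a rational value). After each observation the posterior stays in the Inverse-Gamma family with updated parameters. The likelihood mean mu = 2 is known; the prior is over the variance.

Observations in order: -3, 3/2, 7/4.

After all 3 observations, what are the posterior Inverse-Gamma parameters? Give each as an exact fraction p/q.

alpha=6, beta=453/32

obs 1: x=-3 → posterior Inverse-Gamma(5, 14)
obs 2: x=3/2 → posterior Inverse-Gamma(11/2, 113/8)
obs 3: x=7/4 → posterior Inverse-Gamma(6, 453/32)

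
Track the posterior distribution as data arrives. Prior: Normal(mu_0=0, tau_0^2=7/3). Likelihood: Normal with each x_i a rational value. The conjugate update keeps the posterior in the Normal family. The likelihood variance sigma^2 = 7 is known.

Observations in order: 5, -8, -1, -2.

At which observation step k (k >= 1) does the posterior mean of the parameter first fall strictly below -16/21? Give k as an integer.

obs 1: x=5 → posterior Normal(5/4, 7/4)
obs 2: x=-8 → posterior Normal(-3/5, 7/5)
obs 3: x=-1 → posterior Normal(-2/3, 7/6)
obs 4: x=-2 → posterior Normal(-6/7, 1)

k = 4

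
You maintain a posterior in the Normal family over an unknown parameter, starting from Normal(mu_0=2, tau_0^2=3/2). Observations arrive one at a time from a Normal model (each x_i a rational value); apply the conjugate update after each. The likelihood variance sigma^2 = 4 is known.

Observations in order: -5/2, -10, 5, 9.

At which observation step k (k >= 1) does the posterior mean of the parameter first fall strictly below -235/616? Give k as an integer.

obs 1: x=-5/2 → posterior Normal(17/22, 12/11)
obs 2: x=-10 → posterior Normal(-43/28, 6/7)
obs 3: x=5 → posterior Normal(-13/34, 12/17)
obs 4: x=9 → posterior Normal(41/40, 3/5)

k = 2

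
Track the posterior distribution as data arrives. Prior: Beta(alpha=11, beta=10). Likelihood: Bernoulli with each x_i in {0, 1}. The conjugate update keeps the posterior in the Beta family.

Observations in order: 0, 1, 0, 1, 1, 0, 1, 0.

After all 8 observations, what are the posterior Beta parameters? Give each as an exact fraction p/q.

obs 1: x=0 → posterior Beta(11, 11)
obs 2: x=1 → posterior Beta(12, 11)
obs 3: x=0 → posterior Beta(12, 12)
obs 4: x=1 → posterior Beta(13, 12)
obs 5: x=1 → posterior Beta(14, 12)
obs 6: x=0 → posterior Beta(14, 13)
obs 7: x=1 → posterior Beta(15, 13)
obs 8: x=0 → posterior Beta(15, 14)

alpha=15, beta=14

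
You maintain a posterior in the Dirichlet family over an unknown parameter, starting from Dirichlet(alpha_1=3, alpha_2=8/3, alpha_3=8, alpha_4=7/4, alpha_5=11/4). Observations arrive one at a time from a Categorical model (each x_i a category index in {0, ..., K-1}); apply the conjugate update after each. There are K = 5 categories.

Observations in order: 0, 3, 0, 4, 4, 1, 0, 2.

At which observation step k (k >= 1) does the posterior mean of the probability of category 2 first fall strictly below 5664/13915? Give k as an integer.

k = 2

obs 1: x=0 → posterior Dirichlet(4, 8/3, 8, 7/4, 11/4)
obs 2: x=3 → posterior Dirichlet(4, 8/3, 8, 11/4, 11/4)
obs 3: x=0 → posterior Dirichlet(5, 8/3, 8, 11/4, 11/4)
obs 4: x=4 → posterior Dirichlet(5, 8/3, 8, 11/4, 15/4)
obs 5: x=4 → posterior Dirichlet(5, 8/3, 8, 11/4, 19/4)
obs 6: x=1 → posterior Dirichlet(5, 11/3, 8, 11/4, 19/4)
obs 7: x=0 → posterior Dirichlet(6, 11/3, 8, 11/4, 19/4)
obs 8: x=2 → posterior Dirichlet(6, 11/3, 9, 11/4, 19/4)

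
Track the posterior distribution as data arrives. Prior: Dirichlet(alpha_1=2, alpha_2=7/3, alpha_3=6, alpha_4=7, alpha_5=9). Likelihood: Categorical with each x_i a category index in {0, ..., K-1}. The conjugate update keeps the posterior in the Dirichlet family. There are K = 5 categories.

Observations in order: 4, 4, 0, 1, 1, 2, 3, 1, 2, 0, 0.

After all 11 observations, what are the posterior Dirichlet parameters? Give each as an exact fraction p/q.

alpha_1=5, alpha_2=16/3, alpha_3=8, alpha_4=8, alpha_5=11

obs 1: x=4 → posterior Dirichlet(2, 7/3, 6, 7, 10)
obs 2: x=4 → posterior Dirichlet(2, 7/3, 6, 7, 11)
obs 3: x=0 → posterior Dirichlet(3, 7/3, 6, 7, 11)
obs 4: x=1 → posterior Dirichlet(3, 10/3, 6, 7, 11)
obs 5: x=1 → posterior Dirichlet(3, 13/3, 6, 7, 11)
obs 6: x=2 → posterior Dirichlet(3, 13/3, 7, 7, 11)
obs 7: x=3 → posterior Dirichlet(3, 13/3, 7, 8, 11)
obs 8: x=1 → posterior Dirichlet(3, 16/3, 7, 8, 11)
obs 9: x=2 → posterior Dirichlet(3, 16/3, 8, 8, 11)
obs 10: x=0 → posterior Dirichlet(4, 16/3, 8, 8, 11)
obs 11: x=0 → posterior Dirichlet(5, 16/3, 8, 8, 11)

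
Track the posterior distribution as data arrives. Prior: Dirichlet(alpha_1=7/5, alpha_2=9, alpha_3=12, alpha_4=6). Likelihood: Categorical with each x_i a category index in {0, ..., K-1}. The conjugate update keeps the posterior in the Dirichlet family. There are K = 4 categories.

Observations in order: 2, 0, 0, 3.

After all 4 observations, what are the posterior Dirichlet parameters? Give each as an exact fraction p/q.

obs 1: x=2 → posterior Dirichlet(7/5, 9, 13, 6)
obs 2: x=0 → posterior Dirichlet(12/5, 9, 13, 6)
obs 3: x=0 → posterior Dirichlet(17/5, 9, 13, 6)
obs 4: x=3 → posterior Dirichlet(17/5, 9, 13, 7)

alpha_1=17/5, alpha_2=9, alpha_3=13, alpha_4=7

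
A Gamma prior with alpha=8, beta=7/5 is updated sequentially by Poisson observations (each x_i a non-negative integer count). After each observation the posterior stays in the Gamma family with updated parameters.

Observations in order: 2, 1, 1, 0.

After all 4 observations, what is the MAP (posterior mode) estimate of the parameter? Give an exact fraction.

obs 1: x=2 → posterior Gamma(10, 12/5)
obs 2: x=1 → posterior Gamma(11, 17/5)
obs 3: x=1 → posterior Gamma(12, 22/5)
obs 4: x=0 → posterior Gamma(12, 27/5)

55/27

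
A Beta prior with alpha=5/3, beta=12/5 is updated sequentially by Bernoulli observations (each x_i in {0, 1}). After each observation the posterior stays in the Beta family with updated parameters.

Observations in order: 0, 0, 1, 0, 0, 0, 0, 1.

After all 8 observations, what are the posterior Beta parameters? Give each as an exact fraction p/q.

obs 1: x=0 → posterior Beta(5/3, 17/5)
obs 2: x=0 → posterior Beta(5/3, 22/5)
obs 3: x=1 → posterior Beta(8/3, 22/5)
obs 4: x=0 → posterior Beta(8/3, 27/5)
obs 5: x=0 → posterior Beta(8/3, 32/5)
obs 6: x=0 → posterior Beta(8/3, 37/5)
obs 7: x=0 → posterior Beta(8/3, 42/5)
obs 8: x=1 → posterior Beta(11/3, 42/5)

alpha=11/3, beta=42/5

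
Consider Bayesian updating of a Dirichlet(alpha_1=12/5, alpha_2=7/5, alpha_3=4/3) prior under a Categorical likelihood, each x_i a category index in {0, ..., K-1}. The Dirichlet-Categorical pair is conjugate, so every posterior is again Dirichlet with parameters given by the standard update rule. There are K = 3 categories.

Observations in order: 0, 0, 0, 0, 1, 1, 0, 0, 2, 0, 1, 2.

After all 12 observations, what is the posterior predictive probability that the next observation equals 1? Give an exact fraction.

obs 1: x=0 → posterior Dirichlet(17/5, 7/5, 4/3)
obs 2: x=0 → posterior Dirichlet(22/5, 7/5, 4/3)
obs 3: x=0 → posterior Dirichlet(27/5, 7/5, 4/3)
obs 4: x=0 → posterior Dirichlet(32/5, 7/5, 4/3)
obs 5: x=1 → posterior Dirichlet(32/5, 12/5, 4/3)
obs 6: x=1 → posterior Dirichlet(32/5, 17/5, 4/3)
obs 7: x=0 → posterior Dirichlet(37/5, 17/5, 4/3)
obs 8: x=0 → posterior Dirichlet(42/5, 17/5, 4/3)
obs 9: x=2 → posterior Dirichlet(42/5, 17/5, 7/3)
obs 10: x=0 → posterior Dirichlet(47/5, 17/5, 7/3)
obs 11: x=1 → posterior Dirichlet(47/5, 22/5, 7/3)
obs 12: x=2 → posterior Dirichlet(47/5, 22/5, 10/3)

66/257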